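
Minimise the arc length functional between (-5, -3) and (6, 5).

Arc-length functional: J[y] = ∫ sqrt(1 + (y')^2) dx.
Lagrangian L = sqrt(1 + (y')^2) has no explicit y dependence, so ∂L/∂y = 0 and the Euler-Lagrange equation gives
    d/dx( y' / sqrt(1 + (y')^2) ) = 0  ⇒  y' / sqrt(1 + (y')^2) = const.
Hence y' is constant, so y(x) is affine.
Fitting the endpoints (-5, -3) and (6, 5):
    slope m = (5 − (-3)) / (6 − (-5)) = 8/11,
    intercept c = (-3) − m·(-5) = 7/11.
Extremal: y(x) = (8/11) x + 7/11.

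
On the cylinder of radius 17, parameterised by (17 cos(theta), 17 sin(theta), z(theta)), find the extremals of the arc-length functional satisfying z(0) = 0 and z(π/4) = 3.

Parameterise the cylinder of radius R = 17 as
    r(θ) = (17 cos θ, 17 sin θ, z(θ)).
The arc-length element is
    ds = sqrt(289 + (dz/dθ)^2) dθ,
so the Lagrangian is L = sqrt(289 + z'^2).
L depends on z' only, not on z or θ, so ∂L/∂z = 0 and
    ∂L/∂z' = z' / sqrt(289 + z'^2).
The Euler-Lagrange equation gives
    d/dθ( z' / sqrt(289 + z'^2) ) = 0,
so z' is constant. Integrating once:
    z(θ) = a θ + b,
a helix on the cylinder (a straight line when the cylinder is unrolled). The constants a, b are determined by the endpoint conditions.
With endpoint conditions z(0) = 0 and z(π/4) = 3: from z(0) = b we get b = 0, and a·π/4 + 0 = 3 gives a = 12/π, so
    z(θ) = (12/π) θ.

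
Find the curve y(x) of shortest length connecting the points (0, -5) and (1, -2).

Arc-length functional: J[y] = ∫ sqrt(1 + (y')^2) dx.
Lagrangian L = sqrt(1 + (y')^2) has no explicit y dependence, so ∂L/∂y = 0 and the Euler-Lagrange equation gives
    d/dx( y' / sqrt(1 + (y')^2) ) = 0  ⇒  y' / sqrt(1 + (y')^2) = const.
Hence y' is constant, so y(x) is affine.
Fitting the endpoints (0, -5) and (1, -2):
    slope m = ((-2) − (-5)) / (1 − 0) = 3,
    intercept c = (-5) − m·0 = -5.
Extremal: y(x) = 3 x - 5.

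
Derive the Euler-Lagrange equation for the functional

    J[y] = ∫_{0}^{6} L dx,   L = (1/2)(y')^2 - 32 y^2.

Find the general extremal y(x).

The Lagrangian is L = (1/2)(y')^2 - 32 y^2.
∂L/∂y = -64y.
∂L/∂y' = y'.
The Euler-Lagrange equation d/dx(∂L/∂y') − ∂L/∂y = 0 becomes:
    y'' + 64 y = 0
General solution: y(x) = A sin(8x) + B cos(8x), where A and B are arbitrary constants fixed by the endpoint conditions.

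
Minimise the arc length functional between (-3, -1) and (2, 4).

Arc-length functional: J[y] = ∫ sqrt(1 + (y')^2) dx.
Lagrangian L = sqrt(1 + (y')^2) has no explicit y dependence, so ∂L/∂y = 0 and the Euler-Lagrange equation gives
    d/dx( y' / sqrt(1 + (y')^2) ) = 0  ⇒  y' / sqrt(1 + (y')^2) = const.
Hence y' is constant, so y(x) is affine.
Fitting the endpoints (-3, -1) and (2, 4):
    slope m = (4 − (-1)) / (2 − (-3)) = 1,
    intercept c = (-1) − m·(-3) = 2.
Extremal: y(x) = x + 2.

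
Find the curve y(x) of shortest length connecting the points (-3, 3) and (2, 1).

Arc-length functional: J[y] = ∫ sqrt(1 + (y')^2) dx.
Lagrangian L = sqrt(1 + (y')^2) has no explicit y dependence, so ∂L/∂y = 0 and the Euler-Lagrange equation gives
    d/dx( y' / sqrt(1 + (y')^2) ) = 0  ⇒  y' / sqrt(1 + (y')^2) = const.
Hence y' is constant, so y(x) is affine.
Fitting the endpoints (-3, 3) and (2, 1):
    slope m = (1 − 3) / (2 − (-3)) = -2/5,
    intercept c = 3 − m·(-3) = 9/5.
Extremal: y(x) = (-2/5) x + 9/5.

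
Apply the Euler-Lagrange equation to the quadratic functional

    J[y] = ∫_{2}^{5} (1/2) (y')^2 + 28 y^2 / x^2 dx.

The Lagrangian is L = (1/2) (y')^2 + 28 y^2 / x^2.
Compute ∂L/∂y = 56y/x^2, ∂L/∂y' = y'.
The Euler-Lagrange equation d/dx(∂L/∂y') − ∂L/∂y = 0 reduces to
    y'' − 56/x^2 · y = 0  (x > 0).
Its general solution is
    y(x) = A x^8 + B x^(-7),
with A, B fixed by the endpoint conditions.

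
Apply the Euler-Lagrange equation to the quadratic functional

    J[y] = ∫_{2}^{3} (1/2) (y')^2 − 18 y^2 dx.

The Lagrangian is L = (1/2) (y')^2 − 18 y^2.
Compute ∂L/∂y = -36y, ∂L/∂y' = y'.
The Euler-Lagrange equation d/dx(∂L/∂y') − ∂L/∂y = 0 reduces to
    y'' + 36 y = 0.
Its general solution is
    y(x) = A sin(6x) + B cos(6x),
with A, B fixed by the endpoint conditions.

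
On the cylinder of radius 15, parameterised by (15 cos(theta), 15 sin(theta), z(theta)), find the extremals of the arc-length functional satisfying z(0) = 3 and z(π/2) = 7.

Parameterise the cylinder of radius R = 15 as
    r(θ) = (15 cos θ, 15 sin θ, z(θ)).
The arc-length element is
    ds = sqrt(225 + (dz/dθ)^2) dθ,
so the Lagrangian is L = sqrt(225 + z'^2).
L depends on z' only, not on z or θ, so ∂L/∂z = 0 and
    ∂L/∂z' = z' / sqrt(225 + z'^2).
The Euler-Lagrange equation gives
    d/dθ( z' / sqrt(225 + z'^2) ) = 0,
so z' is constant. Integrating once:
    z(θ) = a θ + b,
a helix on the cylinder (a straight line when the cylinder is unrolled). The constants a, b are determined by the endpoint conditions.
With endpoint conditions z(0) = 3 and z(π/2) = 7: from z(0) = b we get b = 3, and a·π/2 + 3 = 7 gives a = 8/π, so
    z(θ) = (8/π) θ + 3.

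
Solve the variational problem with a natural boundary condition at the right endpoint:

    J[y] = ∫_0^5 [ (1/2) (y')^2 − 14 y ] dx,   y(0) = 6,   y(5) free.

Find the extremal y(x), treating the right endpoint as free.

The Lagrangian L = (1/2) (y')^2 − 14 y gives
    ∂L/∂y = −14,   ∂L/∂y' = y'.
Euler-Lagrange: d/dx(y') − (−14) = 0, i.e. y'' + 14 = 0, so
    y(x) = −(14/2) x^2 + C1 x + C2.
Fixed left endpoint y(0) = 6 ⇒ C2 = 6.
The right endpoint x = 5 is free, so the natural (transversality) condition is ∂L/∂y' |_{x=5} = 0, i.e. y'(5) = 0.
Compute y'(x) = −14 x + C1, so y'(5) = −70 + C1 = 0 ⇒ C1 = 70.
Therefore the extremal is
    y(x) = −7 x^2 + 70 x + 6.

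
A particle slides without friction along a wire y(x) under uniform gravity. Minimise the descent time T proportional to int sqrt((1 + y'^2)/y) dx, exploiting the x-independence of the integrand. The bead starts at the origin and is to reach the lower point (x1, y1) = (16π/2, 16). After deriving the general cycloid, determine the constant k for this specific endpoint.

The Lagrangian L = sqrt((1 + y'^2) / y) has no explicit x dependence, so the Beltrami identity applies:
    L − y' ∂L/∂y' = C.
Compute ∂L/∂y' = y' / sqrt(y (1 + y'^2)).
Substitute:
    sqrt((1 + y'^2)/y) − y'·y' / sqrt(y (1 + y'^2))
    = (1 + y'^2) / sqrt(y (1 + y'^2)) − y'^2 / sqrt(y (1 + y'^2))
    = 1 / sqrt(y (1 + y'^2)) = C.
Squaring and rearranging gives the first integral
    y (1 + y'^2) = 1/C^2 =: k   (constant).
Solving this first-order ODE by the substitution
    y = (k/2)(1 − cos θ)
yields the cycloid parameterisation
    x(θ) = (k/2)(θ − sin θ),   y(θ) = (k/2)(1 − cos θ).
The constant k is fixed by the endpoint condition.
Now fit the given lower endpoint (x1, y1) = (16π/2, 16). At the bottom of the first arch (θ = π), the parametric equations give
    y(π) = (k/2)(1 − cos π) = k,
    x(π) = (k/2)(π − sin π) = kπ/2.
Matching y(π) = 16 gives k = 16, consistent with x(π) = 16π/2. Therefore the specific cycloid is
    x(θ) = (16/2)(θ − sin θ),   y(θ) = (16/2)(1 − cos θ).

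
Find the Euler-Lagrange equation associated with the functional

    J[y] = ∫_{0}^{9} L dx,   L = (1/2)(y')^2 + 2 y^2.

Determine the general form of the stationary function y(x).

The Lagrangian is L = (1/2)(y')^2 + 2 y^2.
∂L/∂y = 4y.
∂L/∂y' = y'.
The Euler-Lagrange equation d/dx(∂L/∂y') − ∂L/∂y = 0 becomes:
    y'' - 4 y = 0
General solution: y(x) = A e^(2x) + B e^(-2x), where A and B are arbitrary constants fixed by the endpoint conditions.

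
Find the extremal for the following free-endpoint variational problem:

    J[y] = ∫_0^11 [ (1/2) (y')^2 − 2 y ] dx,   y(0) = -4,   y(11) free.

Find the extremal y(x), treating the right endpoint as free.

The Lagrangian L = (1/2) (y')^2 − 2 y gives
    ∂L/∂y = −2,   ∂L/∂y' = y'.
Euler-Lagrange: d/dx(y') − (−2) = 0, i.e. y'' + 2 = 0, so
    y(x) = −(2/2) x^2 + C1 x + C2.
Fixed left endpoint y(0) = -4 ⇒ C2 = -4.
The right endpoint x = 11 is free, so the natural (transversality) condition is ∂L/∂y' |_{x=11} = 0, i.e. y'(11) = 0.
Compute y'(x) = −2 x + C1, so y'(11) = −22 + C1 = 0 ⇒ C1 = 22.
Therefore the extremal is
    y(x) = −x^2 + 22 x − 4.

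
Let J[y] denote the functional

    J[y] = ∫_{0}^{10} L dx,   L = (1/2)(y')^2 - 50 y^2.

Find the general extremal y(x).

The Lagrangian is L = (1/2)(y')^2 - 50 y^2.
∂L/∂y = -100y.
∂L/∂y' = y'.
The Euler-Lagrange equation d/dx(∂L/∂y') − ∂L/∂y = 0 becomes:
    y'' + 100 y = 0
General solution: y(x) = A sin(10x) + B cos(10x), where A and B are arbitrary constants fixed by the endpoint conditions.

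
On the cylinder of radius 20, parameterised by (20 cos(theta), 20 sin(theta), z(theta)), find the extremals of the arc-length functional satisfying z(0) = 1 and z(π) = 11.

Parameterise the cylinder of radius R = 20 as
    r(θ) = (20 cos θ, 20 sin θ, z(θ)).
The arc-length element is
    ds = sqrt(400 + (dz/dθ)^2) dθ,
so the Lagrangian is L = sqrt(400 + z'^2).
L depends on z' only, not on z or θ, so ∂L/∂z = 0 and
    ∂L/∂z' = z' / sqrt(400 + z'^2).
The Euler-Lagrange equation gives
    d/dθ( z' / sqrt(400 + z'^2) ) = 0,
so z' is constant. Integrating once:
    z(θ) = a θ + b,
a helix on the cylinder (a straight line when the cylinder is unrolled). The constants a, b are determined by the endpoint conditions.
With endpoint conditions z(0) = 1 and z(π) = 11: from z(0) = b we get b = 1, and a·π + 1 = 11 gives a = 10/π, so
    z(θ) = (10/π) θ + 1.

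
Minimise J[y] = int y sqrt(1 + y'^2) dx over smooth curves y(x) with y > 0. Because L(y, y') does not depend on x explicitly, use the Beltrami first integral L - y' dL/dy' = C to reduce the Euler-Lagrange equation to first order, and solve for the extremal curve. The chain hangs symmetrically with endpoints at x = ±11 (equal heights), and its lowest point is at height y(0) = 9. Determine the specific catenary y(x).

The Lagrangian L(y, y') = y sqrt(1 + y'^2) has no explicit x dependence, so the Beltrami identity applies:
    L − y' ∂L/∂y' = C.
Compute ∂L/∂y' = y · y' / sqrt(1 + y'^2). Then
    L − y' ∂L/∂y'
    = y sqrt(1 + y'^2) − y · y'^2 / sqrt(1 + y'^2)
    = y (1 + y'^2 − y'^2) / sqrt(1 + y'^2)
    = y / sqrt(1 + y'^2) = C.
Squaring gives y^2 = C^2 (1 + y'^2), i.e.
    y'^2 = y^2 / C^2 − 1.
Separating variables,
    dy / sqrt(y^2 − C^2) = dx / C,
and integrating gives arccosh(y / C) = (x − a)/C, so
    y(x) = C cosh((x − a)/C),
the catenary. The constants C and a are fixed by the two endpoint conditions (and, for the hanging-chain problem, the length constraint selects C).
Now fit the given data. The endpoints x = ±11 are symmetric at equal height, so the catenary is even about its minimum: a = 0 and y(x) = C cosh(x/C). The lowest point is y(0) = C cosh(0) = C, and we are told y(0) = 9, so C = 9. Therefore
    y(x) = 9 cosh(x/9),
and at the endpoints
    y(±11) = 9 cosh(11/9).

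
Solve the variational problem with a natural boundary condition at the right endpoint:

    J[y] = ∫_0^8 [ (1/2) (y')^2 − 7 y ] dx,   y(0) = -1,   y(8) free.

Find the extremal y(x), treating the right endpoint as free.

The Lagrangian L = (1/2) (y')^2 − 7 y gives
    ∂L/∂y = −7,   ∂L/∂y' = y'.
Euler-Lagrange: d/dx(y') − (−7) = 0, i.e. y'' + 7 = 0, so
    y(x) = −(7/2) x^2 + C1 x + C2.
Fixed left endpoint y(0) = -1 ⇒ C2 = -1.
The right endpoint x = 8 is free, so the natural (transversality) condition is ∂L/∂y' |_{x=8} = 0, i.e. y'(8) = 0.
Compute y'(x) = −7 x + C1, so y'(8) = −56 + C1 = 0 ⇒ C1 = 56.
Therefore the extremal is
    y(x) = −(7/2) x^2 + 56 x − 1.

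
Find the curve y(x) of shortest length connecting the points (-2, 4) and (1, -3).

Arc-length functional: J[y] = ∫ sqrt(1 + (y')^2) dx.
Lagrangian L = sqrt(1 + (y')^2) has no explicit y dependence, so ∂L/∂y = 0 and the Euler-Lagrange equation gives
    d/dx( y' / sqrt(1 + (y')^2) ) = 0  ⇒  y' / sqrt(1 + (y')^2) = const.
Hence y' is constant, so y(x) is affine.
Fitting the endpoints (-2, 4) and (1, -3):
    slope m = ((-3) − 4) / (1 − (-2)) = -7/3,
    intercept c = 4 − m·(-2) = -2/3.
Extremal: y(x) = (-7/3) x - 2/3.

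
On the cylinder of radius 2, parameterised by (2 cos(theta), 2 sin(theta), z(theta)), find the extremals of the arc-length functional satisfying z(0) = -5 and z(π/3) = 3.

Parameterise the cylinder of radius R = 2 as
    r(θ) = (2 cos θ, 2 sin θ, z(θ)).
The arc-length element is
    ds = sqrt(4 + (dz/dθ)^2) dθ,
so the Lagrangian is L = sqrt(4 + z'^2).
L depends on z' only, not on z or θ, so ∂L/∂z = 0 and
    ∂L/∂z' = z' / sqrt(4 + z'^2).
The Euler-Lagrange equation gives
    d/dθ( z' / sqrt(4 + z'^2) ) = 0,
so z' is constant. Integrating once:
    z(θ) = a θ + b,
a helix on the cylinder (a straight line when the cylinder is unrolled). The constants a, b are determined by the endpoint conditions.
With endpoint conditions z(0) = -5 and z(π/3) = 3: from z(0) = b we get b = -5, and a·π/3 + -5 = 3 gives a = 24/π, so
    z(θ) = (24/π) θ − 5.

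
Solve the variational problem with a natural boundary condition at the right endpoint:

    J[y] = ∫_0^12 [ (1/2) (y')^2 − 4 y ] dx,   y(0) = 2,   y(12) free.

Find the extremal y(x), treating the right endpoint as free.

The Lagrangian L = (1/2) (y')^2 − 4 y gives
    ∂L/∂y = −4,   ∂L/∂y' = y'.
Euler-Lagrange: d/dx(y') − (−4) = 0, i.e. y'' + 4 = 0, so
    y(x) = −(4/2) x^2 + C1 x + C2.
Fixed left endpoint y(0) = 2 ⇒ C2 = 2.
The right endpoint x = 12 is free, so the natural (transversality) condition is ∂L/∂y' |_{x=12} = 0, i.e. y'(12) = 0.
Compute y'(x) = −4 x + C1, so y'(12) = −48 + C1 = 0 ⇒ C1 = 48.
Therefore the extremal is
    y(x) = −2 x^2 + 48 x + 2.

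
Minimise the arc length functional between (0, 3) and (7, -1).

Arc-length functional: J[y] = ∫ sqrt(1 + (y')^2) dx.
Lagrangian L = sqrt(1 + (y')^2) has no explicit y dependence, so ∂L/∂y = 0 and the Euler-Lagrange equation gives
    d/dx( y' / sqrt(1 + (y')^2) ) = 0  ⇒  y' / sqrt(1 + (y')^2) = const.
Hence y' is constant, so y(x) is affine.
Fitting the endpoints (0, 3) and (7, -1):
    slope m = ((-1) − 3) / (7 − 0) = -4/7,
    intercept c = 3 − m·0 = 3.
Extremal: y(x) = (-4/7) x + 3.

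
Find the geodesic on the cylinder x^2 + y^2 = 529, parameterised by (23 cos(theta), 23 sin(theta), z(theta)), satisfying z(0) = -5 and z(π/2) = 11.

Parameterise the cylinder of radius R = 23 as
    r(θ) = (23 cos θ, 23 sin θ, z(θ)).
The arc-length element is
    ds = sqrt(529 + (dz/dθ)^2) dθ,
so the Lagrangian is L = sqrt(529 + z'^2).
L depends on z' only, not on z or θ, so ∂L/∂z = 0 and
    ∂L/∂z' = z' / sqrt(529 + z'^2).
The Euler-Lagrange equation gives
    d/dθ( z' / sqrt(529 + z'^2) ) = 0,
so z' is constant. Integrating once:
    z(θ) = a θ + b,
a helix on the cylinder (a straight line when the cylinder is unrolled). The constants a, b are determined by the endpoint conditions.
With endpoint conditions z(0) = -5 and z(π/2) = 11: from z(0) = b we get b = -5, and a·π/2 + -5 = 11 gives a = 32/π, so
    z(θ) = (32/π) θ − 5.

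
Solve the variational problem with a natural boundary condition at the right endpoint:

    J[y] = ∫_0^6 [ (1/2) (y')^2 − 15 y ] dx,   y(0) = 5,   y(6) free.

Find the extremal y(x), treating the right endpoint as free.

The Lagrangian L = (1/2) (y')^2 − 15 y gives
    ∂L/∂y = −15,   ∂L/∂y' = y'.
Euler-Lagrange: d/dx(y') − (−15) = 0, i.e. y'' + 15 = 0, so
    y(x) = −(15/2) x^2 + C1 x + C2.
Fixed left endpoint y(0) = 5 ⇒ C2 = 5.
The right endpoint x = 6 is free, so the natural (transversality) condition is ∂L/∂y' |_{x=6} = 0, i.e. y'(6) = 0.
Compute y'(x) = −15 x + C1, so y'(6) = −90 + C1 = 0 ⇒ C1 = 90.
Therefore the extremal is
    y(x) = −(15/2) x^2 + 90 x + 5.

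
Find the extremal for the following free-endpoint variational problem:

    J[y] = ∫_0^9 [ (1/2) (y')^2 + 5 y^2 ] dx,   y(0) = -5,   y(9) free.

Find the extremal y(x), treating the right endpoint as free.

The Lagrangian L = (1/2) (y')^2 + 5 y^2 gives
    ∂L/∂y = 10 y,   ∂L/∂y' = y'.
Euler-Lagrange: y'' − 10 y = 0.
With k = sqrt(10), the general solution is
    y(x) = A cosh(sqrt(10) x) + B sinh(sqrt(10) x).
Fixed left endpoint y(0) = -5 ⇒ A = -5.
The right endpoint x = 9 is free, so the natural (transversality) condition is ∂L/∂y' |_{x=9} = 0, i.e. y'(9) = 0.
Compute y'(x) = A k sinh(k x) + B k cosh(k x), so
    y'(9) = A k sinh(k·9) + B k cosh(k·9) = 0
    ⇒ B = −A tanh(k·9) = 5 tanh(sqrt(10)·9).
Therefore the extremal is
    y(x) = −5 cosh(sqrt(10) x) + 5 tanh(sqrt(10)·9) sinh(sqrt(10) x).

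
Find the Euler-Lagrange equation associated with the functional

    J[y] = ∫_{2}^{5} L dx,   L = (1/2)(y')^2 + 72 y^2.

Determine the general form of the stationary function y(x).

The Lagrangian is L = (1/2)(y')^2 + 72 y^2.
∂L/∂y = 144y.
∂L/∂y' = y'.
The Euler-Lagrange equation d/dx(∂L/∂y') − ∂L/∂y = 0 becomes:
    y'' - 144 y = 0
General solution: y(x) = A e^(12x) + B e^(-12x), where A and B are arbitrary constants fixed by the endpoint conditions.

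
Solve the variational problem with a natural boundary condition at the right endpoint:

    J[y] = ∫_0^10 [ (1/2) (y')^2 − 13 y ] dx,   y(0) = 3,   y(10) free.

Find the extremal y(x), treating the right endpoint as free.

The Lagrangian L = (1/2) (y')^2 − 13 y gives
    ∂L/∂y = −13,   ∂L/∂y' = y'.
Euler-Lagrange: d/dx(y') − (−13) = 0, i.e. y'' + 13 = 0, so
    y(x) = −(13/2) x^2 + C1 x + C2.
Fixed left endpoint y(0) = 3 ⇒ C2 = 3.
The right endpoint x = 10 is free, so the natural (transversality) condition is ∂L/∂y' |_{x=10} = 0, i.e. y'(10) = 0.
Compute y'(x) = −13 x + C1, so y'(10) = −130 + C1 = 0 ⇒ C1 = 130.
Therefore the extremal is
    y(x) = −(13/2) x^2 + 130 x + 3.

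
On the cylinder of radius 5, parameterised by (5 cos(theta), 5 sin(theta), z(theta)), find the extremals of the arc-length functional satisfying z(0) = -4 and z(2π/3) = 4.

Parameterise the cylinder of radius R = 5 as
    r(θ) = (5 cos θ, 5 sin θ, z(θ)).
The arc-length element is
    ds = sqrt(25 + (dz/dθ)^2) dθ,
so the Lagrangian is L = sqrt(25 + z'^2).
L depends on z' only, not on z or θ, so ∂L/∂z = 0 and
    ∂L/∂z' = z' / sqrt(25 + z'^2).
The Euler-Lagrange equation gives
    d/dθ( z' / sqrt(25 + z'^2) ) = 0,
so z' is constant. Integrating once:
    z(θ) = a θ + b,
a helix on the cylinder (a straight line when the cylinder is unrolled). The constants a, b are determined by the endpoint conditions.
With endpoint conditions z(0) = -4 and z(2π/3) = 4: from z(0) = b we get b = -4, and a·2π/3 + -4 = 4 gives a = 12/π, so
    z(θ) = (12/π) θ − 4.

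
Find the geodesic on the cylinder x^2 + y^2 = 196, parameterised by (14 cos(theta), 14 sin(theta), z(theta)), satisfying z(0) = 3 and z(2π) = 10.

Parameterise the cylinder of radius R = 14 as
    r(θ) = (14 cos θ, 14 sin θ, z(θ)).
The arc-length element is
    ds = sqrt(196 + (dz/dθ)^2) dθ,
so the Lagrangian is L = sqrt(196 + z'^2).
L depends on z' only, not on z or θ, so ∂L/∂z = 0 and
    ∂L/∂z' = z' / sqrt(196 + z'^2).
The Euler-Lagrange equation gives
    d/dθ( z' / sqrt(196 + z'^2) ) = 0,
so z' is constant. Integrating once:
    z(θ) = a θ + b,
a helix on the cylinder (a straight line when the cylinder is unrolled). The constants a, b are determined by the endpoint conditions.
With endpoint conditions z(0) = 3 and z(2π) = 10: from z(0) = b we get b = 3, and a·2π + 3 = 10 gives a = 7/(2π), so
    z(θ) = (7/(2π)) θ + 3.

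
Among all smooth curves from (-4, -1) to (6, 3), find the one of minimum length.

Arc-length functional: J[y] = ∫ sqrt(1 + (y')^2) dx.
Lagrangian L = sqrt(1 + (y')^2) has no explicit y dependence, so ∂L/∂y = 0 and the Euler-Lagrange equation gives
    d/dx( y' / sqrt(1 + (y')^2) ) = 0  ⇒  y' / sqrt(1 + (y')^2) = const.
Hence y' is constant, so y(x) is affine.
Fitting the endpoints (-4, -1) and (6, 3):
    slope m = (3 − (-1)) / (6 − (-4)) = 2/5,
    intercept c = (-1) − m·(-4) = 3/5.
Extremal: y(x) = (2/5) x + 3/5.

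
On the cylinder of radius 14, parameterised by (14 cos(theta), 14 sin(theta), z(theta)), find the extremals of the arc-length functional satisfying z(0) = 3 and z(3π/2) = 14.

Parameterise the cylinder of radius R = 14 as
    r(θ) = (14 cos θ, 14 sin θ, z(θ)).
The arc-length element is
    ds = sqrt(196 + (dz/dθ)^2) dθ,
so the Lagrangian is L = sqrt(196 + z'^2).
L depends on z' only, not on z or θ, so ∂L/∂z = 0 and
    ∂L/∂z' = z' / sqrt(196 + z'^2).
The Euler-Lagrange equation gives
    d/dθ( z' / sqrt(196 + z'^2) ) = 0,
so z' is constant. Integrating once:
    z(θ) = a θ + b,
a helix on the cylinder (a straight line when the cylinder is unrolled). The constants a, b are determined by the endpoint conditions.
With endpoint conditions z(0) = 3 and z(3π/2) = 14: from z(0) = b we get b = 3, and a·3π/2 + 3 = 14 gives a = 22/(3π), so
    z(θ) = (22/(3π)) θ + 3.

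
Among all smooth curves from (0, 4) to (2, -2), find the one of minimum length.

Arc-length functional: J[y] = ∫ sqrt(1 + (y')^2) dx.
Lagrangian L = sqrt(1 + (y')^2) has no explicit y dependence, so ∂L/∂y = 0 and the Euler-Lagrange equation gives
    d/dx( y' / sqrt(1 + (y')^2) ) = 0  ⇒  y' / sqrt(1 + (y')^2) = const.
Hence y' is constant, so y(x) is affine.
Fitting the endpoints (0, 4) and (2, -2):
    slope m = ((-2) − 4) / (2 − 0) = -3,
    intercept c = 4 − m·0 = 4.
Extremal: y(x) = -3 x + 4.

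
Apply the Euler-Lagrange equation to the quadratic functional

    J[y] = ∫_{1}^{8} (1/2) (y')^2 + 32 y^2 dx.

The Lagrangian is L = (1/2) (y')^2 + 32 y^2.
Compute ∂L/∂y = 64y, ∂L/∂y' = y'.
The Euler-Lagrange equation d/dx(∂L/∂y') − ∂L/∂y = 0 reduces to
    y'' − 64 y = 0.
Its general solution is
    y(x) = A e^(8x) + B e^(−8x),
with A, B fixed by the endpoint conditions.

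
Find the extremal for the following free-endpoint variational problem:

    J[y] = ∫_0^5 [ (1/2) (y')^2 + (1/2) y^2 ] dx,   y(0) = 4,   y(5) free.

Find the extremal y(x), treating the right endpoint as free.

The Lagrangian L = (1/2) (y')^2 + (1/2) y^2 gives
    ∂L/∂y = 1 y,   ∂L/∂y' = y'.
Euler-Lagrange: y'' − y = 0.
With k = 1, the general solution is
    y(x) = A cosh(x) + B sinh(x).
Fixed left endpoint y(0) = 4 ⇒ A = 4.
The right endpoint x = 5 is free, so the natural (transversality) condition is ∂L/∂y' |_{x=5} = 0, i.e. y'(5) = 0.
Compute y'(x) = A k sinh(k x) + B k cosh(k x), so
    y'(5) = A k sinh(k·5) + B k cosh(k·5) = 0
    ⇒ B = −A tanh(k·5) = − 4 tanh(1·5).
Therefore the extremal is
    y(x) = 4 cosh(1 x) − 4 tanh(1·5) sinh(1 x).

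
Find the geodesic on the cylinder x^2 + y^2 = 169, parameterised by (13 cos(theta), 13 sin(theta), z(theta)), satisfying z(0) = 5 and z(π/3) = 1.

Parameterise the cylinder of radius R = 13 as
    r(θ) = (13 cos θ, 13 sin θ, z(θ)).
The arc-length element is
    ds = sqrt(169 + (dz/dθ)^2) dθ,
so the Lagrangian is L = sqrt(169 + z'^2).
L depends on z' only, not on z or θ, so ∂L/∂z = 0 and
    ∂L/∂z' = z' / sqrt(169 + z'^2).
The Euler-Lagrange equation gives
    d/dθ( z' / sqrt(169 + z'^2) ) = 0,
so z' is constant. Integrating once:
    z(θ) = a θ + b,
a helix on the cylinder (a straight line when the cylinder is unrolled). The constants a, b are determined by the endpoint conditions.
With endpoint conditions z(0) = 5 and z(π/3) = 1: from z(0) = b we get b = 5, and a·π/3 + 5 = 1 gives a = -12/π, so
    z(θ) = (-12/π) θ + 5.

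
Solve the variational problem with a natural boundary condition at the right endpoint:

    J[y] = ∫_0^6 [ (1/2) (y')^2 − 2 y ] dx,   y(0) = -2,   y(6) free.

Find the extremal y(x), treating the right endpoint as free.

The Lagrangian L = (1/2) (y')^2 − 2 y gives
    ∂L/∂y = −2,   ∂L/∂y' = y'.
Euler-Lagrange: d/dx(y') − (−2) = 0, i.e. y'' + 2 = 0, so
    y(x) = −(2/2) x^2 + C1 x + C2.
Fixed left endpoint y(0) = -2 ⇒ C2 = -2.
The right endpoint x = 6 is free, so the natural (transversality) condition is ∂L/∂y' |_{x=6} = 0, i.e. y'(6) = 0.
Compute y'(x) = −2 x + C1, so y'(6) = −12 + C1 = 0 ⇒ C1 = 12.
Therefore the extremal is
    y(x) = −x^2 + 12 x − 2.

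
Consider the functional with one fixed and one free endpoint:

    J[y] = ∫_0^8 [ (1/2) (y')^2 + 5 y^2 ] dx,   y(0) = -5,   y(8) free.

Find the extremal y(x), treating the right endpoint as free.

The Lagrangian L = (1/2) (y')^2 + 5 y^2 gives
    ∂L/∂y = 10 y,   ∂L/∂y' = y'.
Euler-Lagrange: y'' − 10 y = 0.
With k = sqrt(10), the general solution is
    y(x) = A cosh(sqrt(10) x) + B sinh(sqrt(10) x).
Fixed left endpoint y(0) = -5 ⇒ A = -5.
The right endpoint x = 8 is free, so the natural (transversality) condition is ∂L/∂y' |_{x=8} = 0, i.e. y'(8) = 0.
Compute y'(x) = A k sinh(k x) + B k cosh(k x), so
    y'(8) = A k sinh(k·8) + B k cosh(k·8) = 0
    ⇒ B = −A tanh(k·8) = 5 tanh(sqrt(10)·8).
Therefore the extremal is
    y(x) = −5 cosh(sqrt(10) x) + 5 tanh(sqrt(10)·8) sinh(sqrt(10) x).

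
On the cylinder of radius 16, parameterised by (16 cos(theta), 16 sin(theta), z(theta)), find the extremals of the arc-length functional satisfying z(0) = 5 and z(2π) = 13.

Parameterise the cylinder of radius R = 16 as
    r(θ) = (16 cos θ, 16 sin θ, z(θ)).
The arc-length element is
    ds = sqrt(256 + (dz/dθ)^2) dθ,
so the Lagrangian is L = sqrt(256 + z'^2).
L depends on z' only, not on z or θ, so ∂L/∂z = 0 and
    ∂L/∂z' = z' / sqrt(256 + z'^2).
The Euler-Lagrange equation gives
    d/dθ( z' / sqrt(256 + z'^2) ) = 0,
so z' is constant. Integrating once:
    z(θ) = a θ + b,
a helix on the cylinder (a straight line when the cylinder is unrolled). The constants a, b are determined by the endpoint conditions.
With endpoint conditions z(0) = 5 and z(2π) = 13: from z(0) = b we get b = 5, and a·2π + 5 = 13 gives a = 4/π, so
    z(θ) = (4/π) θ + 5.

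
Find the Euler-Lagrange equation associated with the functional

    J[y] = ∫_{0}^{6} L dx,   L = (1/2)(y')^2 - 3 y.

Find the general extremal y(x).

The Lagrangian is L = (1/2)(y')^2 - 3 y.
∂L/∂y = -3.
∂L/∂y' = y'.
The Euler-Lagrange equation d/dx(∂L/∂y') − ∂L/∂y = 0 becomes:
    y'' + 3 = 0
General solution: y(x) = -(3/2) x^2 + A x + B, where A and B are arbitrary constants fixed by the endpoint conditions.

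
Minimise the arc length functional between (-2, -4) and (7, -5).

Arc-length functional: J[y] = ∫ sqrt(1 + (y')^2) dx.
Lagrangian L = sqrt(1 + (y')^2) has no explicit y dependence, so ∂L/∂y = 0 and the Euler-Lagrange equation gives
    d/dx( y' / sqrt(1 + (y')^2) ) = 0  ⇒  y' / sqrt(1 + (y')^2) = const.
Hence y' is constant, so y(x) is affine.
Fitting the endpoints (-2, -4) and (7, -5):
    slope m = ((-5) − (-4)) / (7 − (-2)) = -1/9,
    intercept c = (-4) − m·(-2) = -38/9.
Extremal: y(x) = (-1/9) x - 38/9.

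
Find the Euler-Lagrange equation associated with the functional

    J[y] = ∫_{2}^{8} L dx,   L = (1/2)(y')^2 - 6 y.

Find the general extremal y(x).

The Lagrangian is L = (1/2)(y')^2 - 6 y.
∂L/∂y = -6.
∂L/∂y' = y'.
The Euler-Lagrange equation d/dx(∂L/∂y') − ∂L/∂y = 0 becomes:
    y'' + 6 = 0
General solution: y(x) = -3 x^2 + A x + B, where A and B are arbitrary constants fixed by the endpoint conditions.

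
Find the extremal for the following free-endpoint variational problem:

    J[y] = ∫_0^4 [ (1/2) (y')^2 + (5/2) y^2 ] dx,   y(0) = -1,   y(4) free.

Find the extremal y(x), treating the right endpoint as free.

The Lagrangian L = (1/2) (y')^2 + (5/2) y^2 gives
    ∂L/∂y = 5 y,   ∂L/∂y' = y'.
Euler-Lagrange: y'' − 5 y = 0.
With k = sqrt(5), the general solution is
    y(x) = A cosh(sqrt(5) x) + B sinh(sqrt(5) x).
Fixed left endpoint y(0) = -1 ⇒ A = -1.
The right endpoint x = 4 is free, so the natural (transversality) condition is ∂L/∂y' |_{x=4} = 0, i.e. y'(4) = 0.
Compute y'(x) = A k sinh(k x) + B k cosh(k x), so
    y'(4) = A k sinh(k·4) + B k cosh(k·4) = 0
    ⇒ B = −A tanh(k·4) = tanh(sqrt(5)·4).
Therefore the extremal is
    y(x) = −cosh(sqrt(5) x) + tanh(sqrt(5)·4) sinh(sqrt(5) x).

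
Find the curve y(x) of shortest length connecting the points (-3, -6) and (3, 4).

Arc-length functional: J[y] = ∫ sqrt(1 + (y')^2) dx.
Lagrangian L = sqrt(1 + (y')^2) has no explicit y dependence, so ∂L/∂y = 0 and the Euler-Lagrange equation gives
    d/dx( y' / sqrt(1 + (y')^2) ) = 0  ⇒  y' / sqrt(1 + (y')^2) = const.
Hence y' is constant, so y(x) is affine.
Fitting the endpoints (-3, -6) and (3, 4):
    slope m = (4 − (-6)) / (3 − (-3)) = 5/3,
    intercept c = (-6) − m·(-3) = -1.
Extremal: y(x) = (5/3) x - 1.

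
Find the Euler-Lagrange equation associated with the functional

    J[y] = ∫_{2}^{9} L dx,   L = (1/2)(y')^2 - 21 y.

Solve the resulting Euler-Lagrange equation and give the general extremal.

The Lagrangian is L = (1/2)(y')^2 - 21 y.
∂L/∂y = -21.
∂L/∂y' = y'.
The Euler-Lagrange equation d/dx(∂L/∂y') − ∂L/∂y = 0 becomes:
    y'' + 21 = 0
General solution: y(x) = -(21/2) x^2 + A x + B, where A and B are arbitrary constants fixed by the endpoint conditions.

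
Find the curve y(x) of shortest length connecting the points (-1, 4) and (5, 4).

Arc-length functional: J[y] = ∫ sqrt(1 + (y')^2) dx.
Lagrangian L = sqrt(1 + (y')^2) has no explicit y dependence, so ∂L/∂y = 0 and the Euler-Lagrange equation gives
    d/dx( y' / sqrt(1 + (y')^2) ) = 0  ⇒  y' / sqrt(1 + (y')^2) = const.
Hence y' is constant, so y(x) is affine.
Fitting the endpoints (-1, 4) and (5, 4):
    slope m = (4 − 4) / (5 − (-1)) = 0,
    intercept c = 4 − m·(-1) = 4.
Extremal: y(x) = 4.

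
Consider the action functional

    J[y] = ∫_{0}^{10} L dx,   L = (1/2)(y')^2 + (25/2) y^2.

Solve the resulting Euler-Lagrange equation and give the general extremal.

The Lagrangian is L = (1/2)(y')^2 + (25/2) y^2.
∂L/∂y = 25y.
∂L/∂y' = y'.
The Euler-Lagrange equation d/dx(∂L/∂y') − ∂L/∂y = 0 becomes:
    y'' - 25 y = 0
General solution: y(x) = A e^(5x) + B e^(-5x), where A and B are arbitrary constants fixed by the endpoint conditions.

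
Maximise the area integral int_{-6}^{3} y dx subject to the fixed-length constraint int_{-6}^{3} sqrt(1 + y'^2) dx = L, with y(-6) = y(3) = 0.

Set up the augmented Lagrangian using a multiplier λ for the length constraint:
    F(y, y') = y − λ sqrt(1 + y'^2).
F has no explicit x dependence, so the Beltrami identity yields a first integral
    F − y' ∂F/∂y' = C.
Compute ∂F/∂y' = −λ y' / sqrt(1 + y'^2). Then
    y − λ sqrt(1 + y'^2) + λ y'^2 / sqrt(1 + y'^2) = C
    ⇒  y − λ / sqrt(1 + y'^2) = C.
Solving for y' and integrating gives
    (x − a)^2 + (y − b)^2 = λ^2,
a circular arc of radius λ. The constants a, b are determined by the endpoint conditions y(-6) = y(3) = 0, and λ is fixed implicitly by the length constraint
    ∫_{-6}^{3} sqrt(1 + y'^2) dx = L.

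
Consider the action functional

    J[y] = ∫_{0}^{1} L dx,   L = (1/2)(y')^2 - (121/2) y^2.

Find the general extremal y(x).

The Lagrangian is L = (1/2)(y')^2 - (121/2) y^2.
∂L/∂y = -121y.
∂L/∂y' = y'.
The Euler-Lagrange equation d/dx(∂L/∂y') − ∂L/∂y = 0 becomes:
    y'' + 121 y = 0
General solution: y(x) = A sin(11x) + B cos(11x), where A and B are arbitrary constants fixed by the endpoint conditions.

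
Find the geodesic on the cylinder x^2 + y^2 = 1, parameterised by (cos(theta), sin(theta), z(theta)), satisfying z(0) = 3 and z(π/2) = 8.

Parameterise the cylinder of radius R = 1 as
    r(θ) = (cos θ, sin θ, z(θ)).
The arc-length element is
    ds = sqrt(1 + (dz/dθ)^2) dθ,
so the Lagrangian is L = sqrt(1 + z'^2).
L depends on z' only, not on z or θ, so ∂L/∂z = 0 and
    ∂L/∂z' = z' / sqrt(1 + z'^2).
The Euler-Lagrange equation gives
    d/dθ( z' / sqrt(1 + z'^2) ) = 0,
so z' is constant. Integrating once:
    z(θ) = a θ + b,
a helix on the cylinder (a straight line when the cylinder is unrolled). The constants a, b are determined by the endpoint conditions.
With endpoint conditions z(0) = 3 and z(π/2) = 8: from z(0) = b we get b = 3, and a·π/2 + 3 = 8 gives a = 10/π, so
    z(θ) = (10/π) θ + 3.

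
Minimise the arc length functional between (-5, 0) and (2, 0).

Arc-length functional: J[y] = ∫ sqrt(1 + (y')^2) dx.
Lagrangian L = sqrt(1 + (y')^2) has no explicit y dependence, so ∂L/∂y = 0 and the Euler-Lagrange equation gives
    d/dx( y' / sqrt(1 + (y')^2) ) = 0  ⇒  y' / sqrt(1 + (y')^2) = const.
Hence y' is constant, so y(x) is affine.
Fitting the endpoints (-5, 0) and (2, 0):
    slope m = (0 − 0) / (2 − (-5)) = 0,
    intercept c = 0 − m·(-5) = 0.
Extremal: y(x) = 0.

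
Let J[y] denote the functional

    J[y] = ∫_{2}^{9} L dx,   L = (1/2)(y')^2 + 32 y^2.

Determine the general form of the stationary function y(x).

The Lagrangian is L = (1/2)(y')^2 + 32 y^2.
∂L/∂y = 64y.
∂L/∂y' = y'.
The Euler-Lagrange equation d/dx(∂L/∂y') − ∂L/∂y = 0 becomes:
    y'' - 64 y = 0
General solution: y(x) = A e^(8x) + B e^(-8x), where A and B are arbitrary constants fixed by the endpoint conditions.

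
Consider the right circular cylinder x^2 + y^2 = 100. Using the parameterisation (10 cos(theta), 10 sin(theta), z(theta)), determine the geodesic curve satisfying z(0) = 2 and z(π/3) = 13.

Parameterise the cylinder of radius R = 10 as
    r(θ) = (10 cos θ, 10 sin θ, z(θ)).
The arc-length element is
    ds = sqrt(100 + (dz/dθ)^2) dθ,
so the Lagrangian is L = sqrt(100 + z'^2).
L depends on z' only, not on z or θ, so ∂L/∂z = 0 and
    ∂L/∂z' = z' / sqrt(100 + z'^2).
The Euler-Lagrange equation gives
    d/dθ( z' / sqrt(100 + z'^2) ) = 0,
so z' is constant. Integrating once:
    z(θ) = a θ + b,
a helix on the cylinder (a straight line when the cylinder is unrolled). The constants a, b are determined by the endpoint conditions.
With endpoint conditions z(0) = 2 and z(π/3) = 13: from z(0) = b we get b = 2, and a·π/3 + 2 = 13 gives a = 33/π, so
    z(θ) = (33/π) θ + 2.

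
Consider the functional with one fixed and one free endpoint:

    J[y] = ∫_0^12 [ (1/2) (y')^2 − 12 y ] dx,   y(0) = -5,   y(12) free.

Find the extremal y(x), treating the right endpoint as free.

The Lagrangian L = (1/2) (y')^2 − 12 y gives
    ∂L/∂y = −12,   ∂L/∂y' = y'.
Euler-Lagrange: d/dx(y') − (−12) = 0, i.e. y'' + 12 = 0, so
    y(x) = −(12/2) x^2 + C1 x + C2.
Fixed left endpoint y(0) = -5 ⇒ C2 = -5.
The right endpoint x = 12 is free, so the natural (transversality) condition is ∂L/∂y' |_{x=12} = 0, i.e. y'(12) = 0.
Compute y'(x) = −12 x + C1, so y'(12) = −144 + C1 = 0 ⇒ C1 = 144.
Therefore the extremal is
    y(x) = −6 x^2 + 144 x − 5.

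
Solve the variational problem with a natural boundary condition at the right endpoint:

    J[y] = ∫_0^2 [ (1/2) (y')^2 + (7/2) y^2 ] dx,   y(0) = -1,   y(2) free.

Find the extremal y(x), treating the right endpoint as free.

The Lagrangian L = (1/2) (y')^2 + (7/2) y^2 gives
    ∂L/∂y = 7 y,   ∂L/∂y' = y'.
Euler-Lagrange: y'' − 7 y = 0.
With k = sqrt(7), the general solution is
    y(x) = A cosh(sqrt(7) x) + B sinh(sqrt(7) x).
Fixed left endpoint y(0) = -1 ⇒ A = -1.
The right endpoint x = 2 is free, so the natural (transversality) condition is ∂L/∂y' |_{x=2} = 0, i.e. y'(2) = 0.
Compute y'(x) = A k sinh(k x) + B k cosh(k x), so
    y'(2) = A k sinh(k·2) + B k cosh(k·2) = 0
    ⇒ B = −A tanh(k·2) = tanh(sqrt(7)·2).
Therefore the extremal is
    y(x) = −cosh(sqrt(7) x) + tanh(sqrt(7)·2) sinh(sqrt(7) x).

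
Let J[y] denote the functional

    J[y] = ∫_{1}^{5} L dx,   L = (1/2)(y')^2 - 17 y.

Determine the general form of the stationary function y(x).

The Lagrangian is L = (1/2)(y')^2 - 17 y.
∂L/∂y = -17.
∂L/∂y' = y'.
The Euler-Lagrange equation d/dx(∂L/∂y') − ∂L/∂y = 0 becomes:
    y'' + 17 = 0
General solution: y(x) = -(17/2) x^2 + A x + B, where A and B are arbitrary constants fixed by the endpoint conditions.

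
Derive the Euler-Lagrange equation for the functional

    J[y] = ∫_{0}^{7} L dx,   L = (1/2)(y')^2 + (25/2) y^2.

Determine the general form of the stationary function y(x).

The Lagrangian is L = (1/2)(y')^2 + (25/2) y^2.
∂L/∂y = 25y.
∂L/∂y' = y'.
The Euler-Lagrange equation d/dx(∂L/∂y') − ∂L/∂y = 0 becomes:
    y'' - 25 y = 0
General solution: y(x) = A e^(5x) + B e^(-5x), where A and B are arbitrary constants fixed by the endpoint conditions.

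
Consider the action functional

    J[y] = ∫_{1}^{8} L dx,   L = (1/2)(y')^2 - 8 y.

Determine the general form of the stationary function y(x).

The Lagrangian is L = (1/2)(y')^2 - 8 y.
∂L/∂y = -8.
∂L/∂y' = y'.
The Euler-Lagrange equation d/dx(∂L/∂y') − ∂L/∂y = 0 becomes:
    y'' + 8 = 0
General solution: y(x) = -4 x^2 + A x + B, where A and B are arbitrary constants fixed by the endpoint conditions.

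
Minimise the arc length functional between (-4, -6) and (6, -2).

Arc-length functional: J[y] = ∫ sqrt(1 + (y')^2) dx.
Lagrangian L = sqrt(1 + (y')^2) has no explicit y dependence, so ∂L/∂y = 0 and the Euler-Lagrange equation gives
    d/dx( y' / sqrt(1 + (y')^2) ) = 0  ⇒  y' / sqrt(1 + (y')^2) = const.
Hence y' is constant, so y(x) is affine.
Fitting the endpoints (-4, -6) and (6, -2):
    slope m = ((-2) − (-6)) / (6 − (-4)) = 2/5,
    intercept c = (-6) − m·(-4) = -22/5.
Extremal: y(x) = (2/5) x - 22/5.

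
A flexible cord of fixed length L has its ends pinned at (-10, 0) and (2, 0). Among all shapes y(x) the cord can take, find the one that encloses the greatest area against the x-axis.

Set up the augmented Lagrangian using a multiplier λ for the length constraint:
    F(y, y') = y − λ sqrt(1 + y'^2).
F has no explicit x dependence, so the Beltrami identity yields a first integral
    F − y' ∂F/∂y' = C.
Compute ∂F/∂y' = −λ y' / sqrt(1 + y'^2). Then
    y − λ sqrt(1 + y'^2) + λ y'^2 / sqrt(1 + y'^2) = C
    ⇒  y − λ / sqrt(1 + y'^2) = C.
Solving for y' and integrating gives
    (x − a)^2 + (y − b)^2 = λ^2,
a circular arc of radius λ. The constants a, b are determined by the endpoint conditions y(-10) = y(2) = 0, and λ is fixed implicitly by the length constraint
    ∫_{-10}^{2} sqrt(1 + y'^2) dx = L.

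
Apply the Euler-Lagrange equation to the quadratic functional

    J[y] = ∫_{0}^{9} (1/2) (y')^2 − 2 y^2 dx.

The Lagrangian is L = (1/2) (y')^2 − 2 y^2.
Compute ∂L/∂y = -4y, ∂L/∂y' = y'.
The Euler-Lagrange equation d/dx(∂L/∂y') − ∂L/∂y = 0 reduces to
    y'' + 4 y = 0.
Its general solution is
    y(x) = A sin(2x) + B cos(2x),
with A, B fixed by the endpoint conditions.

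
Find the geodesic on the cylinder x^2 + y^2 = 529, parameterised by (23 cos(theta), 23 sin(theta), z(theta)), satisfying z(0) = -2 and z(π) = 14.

Parameterise the cylinder of radius R = 23 as
    r(θ) = (23 cos θ, 23 sin θ, z(θ)).
The arc-length element is
    ds = sqrt(529 + (dz/dθ)^2) dθ,
so the Lagrangian is L = sqrt(529 + z'^2).
L depends on z' only, not on z or θ, so ∂L/∂z = 0 and
    ∂L/∂z' = z' / sqrt(529 + z'^2).
The Euler-Lagrange equation gives
    d/dθ( z' / sqrt(529 + z'^2) ) = 0,
so z' is constant. Integrating once:
    z(θ) = a θ + b,
a helix on the cylinder (a straight line when the cylinder is unrolled). The constants a, b are determined by the endpoint conditions.
With endpoint conditions z(0) = -2 and z(π) = 14: from z(0) = b we get b = -2, and a·π + -2 = 14 gives a = 16/π, so
    z(θ) = (16/π) θ − 2.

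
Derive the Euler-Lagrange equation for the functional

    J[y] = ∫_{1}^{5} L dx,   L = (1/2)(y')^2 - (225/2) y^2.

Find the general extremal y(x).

The Lagrangian is L = (1/2)(y')^2 - (225/2) y^2.
∂L/∂y = -225y.
∂L/∂y' = y'.
The Euler-Lagrange equation d/dx(∂L/∂y') − ∂L/∂y = 0 becomes:
    y'' + 225 y = 0
General solution: y(x) = A sin(15x) + B cos(15x), where A and B are arbitrary constants fixed by the endpoint conditions.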